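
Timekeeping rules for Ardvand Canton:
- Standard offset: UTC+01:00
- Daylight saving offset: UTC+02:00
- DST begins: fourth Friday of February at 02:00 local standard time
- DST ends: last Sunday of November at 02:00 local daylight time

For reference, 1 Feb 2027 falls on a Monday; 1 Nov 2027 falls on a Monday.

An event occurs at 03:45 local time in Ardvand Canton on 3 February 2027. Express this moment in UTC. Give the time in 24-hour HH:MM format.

1 February 2027 is a Monday, so the first Friday is February 5 and the fourth is February 26.
1 November 2027 is a Monday, so Sundays fall on 7, 14, 21, 28; the last is November 28.
Daylight saving runs 26 February – 28 November; 3 February 2027 is outside that window, so Ardvand Canton is on standard time at UTC+01:00.
03:45 local − 1h = 02:45 UTC.

02:45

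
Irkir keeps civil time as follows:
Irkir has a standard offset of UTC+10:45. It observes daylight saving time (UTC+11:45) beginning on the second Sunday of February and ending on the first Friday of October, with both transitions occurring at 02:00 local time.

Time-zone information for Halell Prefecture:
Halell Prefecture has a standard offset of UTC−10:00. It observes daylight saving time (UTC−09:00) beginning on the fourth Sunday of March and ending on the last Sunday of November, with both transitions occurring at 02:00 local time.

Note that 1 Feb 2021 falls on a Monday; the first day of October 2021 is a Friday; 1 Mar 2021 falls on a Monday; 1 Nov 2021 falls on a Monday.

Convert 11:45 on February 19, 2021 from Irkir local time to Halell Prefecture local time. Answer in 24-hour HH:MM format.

1 February 2021 is a Monday, so the first Sunday is February 7 and the second is February 14.
1 October 2021 is a Friday, so the first Friday is October 1.
February 19, 2021 lies within the daylight-saving period (14 February – 1 October), so Irkir is on daylight time, UTC+11:45.
11:45 Irkir − 11h45m = 00:00 UTC.
1 March 2021 is a Monday, so the first Sunday is March 7 and the fourth is March 28.
1 November 2021 is a Monday, so Sundays fall on 7, 14, 21, 28; the last is November 28.
At the standard offset (UTC−10:00), 00:00 UTC − 10h = 14:00 Halell Prefecture standard time (rolling into the previous day, 18 February 2021).
The standard-time date in Halell Prefecture, February 18, 2021, does not fall between 28 March and 28 November, so daylight saving is not in effect and Halell Prefecture is at UTC−10:00.
00:00 UTC − 10h = 14:00 Halell Prefecture (rolling into the previous day, 18 February 2021).

14:00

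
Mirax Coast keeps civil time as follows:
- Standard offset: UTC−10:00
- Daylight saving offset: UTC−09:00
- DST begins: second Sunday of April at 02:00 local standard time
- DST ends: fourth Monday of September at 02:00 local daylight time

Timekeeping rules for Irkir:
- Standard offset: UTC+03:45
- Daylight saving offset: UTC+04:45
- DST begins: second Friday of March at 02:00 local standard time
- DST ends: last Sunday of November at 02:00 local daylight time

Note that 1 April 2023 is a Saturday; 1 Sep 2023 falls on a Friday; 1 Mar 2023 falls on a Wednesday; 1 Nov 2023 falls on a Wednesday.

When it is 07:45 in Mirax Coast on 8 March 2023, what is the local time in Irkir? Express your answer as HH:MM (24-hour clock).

1 April 2023 is a Saturday, so the first Sunday is April 2 and the second is April 9.
1 September 2023 is a Friday, so the first Monday is September 4 and the fourth is September 25.
Daylight saving runs 9 April – 25 September; 8 March 2023 is outside that window, so Mirax Coast is on standard time at UTC−10:00.
07:45 Mirax Coast + 10h = 17:45 UTC.
1 March 2023 is a Wednesday, so the first Friday is March 3 and the second is March 10.
1 November 2023 is a Wednesday, so Sundays fall on 5, 12, 19, 26; the last is November 26.
At the standard offset (UTC+03:45), 17:45 UTC + 3h45m = 21:30 Irkir standard time.
The standard-time date in Irkir, 8 March 2023, does not fall between 10 March and 26 November, so daylight saving is not in effect and Irkir is at UTC+03:45.
17:45 UTC + 3h45m = 21:30 Irkir.

21:30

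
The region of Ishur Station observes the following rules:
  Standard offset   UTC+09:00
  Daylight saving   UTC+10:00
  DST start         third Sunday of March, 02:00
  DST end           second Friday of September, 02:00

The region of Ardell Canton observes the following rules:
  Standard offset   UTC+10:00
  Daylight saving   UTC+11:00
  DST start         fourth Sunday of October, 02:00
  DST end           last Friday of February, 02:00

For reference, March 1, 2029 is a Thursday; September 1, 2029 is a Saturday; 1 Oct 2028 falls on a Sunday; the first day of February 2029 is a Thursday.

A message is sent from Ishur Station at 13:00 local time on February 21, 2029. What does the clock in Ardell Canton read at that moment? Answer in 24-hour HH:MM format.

15:00

1 March 2029 is a Thursday, so the first Sunday is March 4 and the third is March 18.
1 September 2029 is a Saturday, so the first Friday is September 7 and the second is September 14.
February 21, 2029 does not fall between 18 March and 14 September, so daylight saving is not in effect and Ishur Station is at UTC+09:00.
13:00 Ishur Station − 9h = 04:00 UTC.
1 October 2028 is a Sunday, so the first Sunday is October 1 and the fourth is October 22.
1 February 2029 is a Thursday, so Fridays fall on 2, 9, 16, 23; the last is February 23.
At the standard offset (UTC+10:00), 04:00 UTC + 10h = 14:00 Ardell Canton standard time.
The standard-time date in Ardell Canton, February 21, 2029, lies within the daylight-saving period (22 October 2028 – 23 February 2029), so Ardell Canton is on daylight time, UTC+11:00.
04:00 UTC + 11h = 15:00 Ardell Canton.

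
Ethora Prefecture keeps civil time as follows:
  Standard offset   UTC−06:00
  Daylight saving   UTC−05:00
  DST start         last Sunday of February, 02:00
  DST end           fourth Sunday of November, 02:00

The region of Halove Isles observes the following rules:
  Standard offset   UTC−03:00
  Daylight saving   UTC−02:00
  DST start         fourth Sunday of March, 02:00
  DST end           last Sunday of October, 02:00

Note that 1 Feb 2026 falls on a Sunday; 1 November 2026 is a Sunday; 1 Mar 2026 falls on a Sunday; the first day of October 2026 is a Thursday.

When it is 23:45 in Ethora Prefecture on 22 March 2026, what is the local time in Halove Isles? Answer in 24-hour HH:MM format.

02:45

1 February 2026 is a Sunday, so Sundays fall on 1, 8, 15, 22; the last is February 22.
1 November 2026 is a Sunday, so the first Sunday is November 1 and the fourth is November 22.
22 March 2026 falls between 22 February and 22 November, so daylight saving is in effect and Ethora Prefecture is at UTC−05:00.
23:45 Ethora Prefecture + 5h = 04:45 UTC (rolling into the next day, 23 March 2026).
1 March 2026 is a Sunday, so the first Sunday is March 1 and the fourth is March 22.
1 October 2026 is a Thursday, so Sundays fall on 4, 11, 18, 25; the last is October 25.
At the standard offset (UTC−03:00), 04:45 UTC − 3h = 01:45 Halove Isles standard time.
The standard-time date in Halove Isles, 23 March 2026, falls between 22 March and 25 October, so daylight saving is in effect and Halove Isles is at UTC−02:00.
04:45 UTC − 2h = 02:45 Halove Isles.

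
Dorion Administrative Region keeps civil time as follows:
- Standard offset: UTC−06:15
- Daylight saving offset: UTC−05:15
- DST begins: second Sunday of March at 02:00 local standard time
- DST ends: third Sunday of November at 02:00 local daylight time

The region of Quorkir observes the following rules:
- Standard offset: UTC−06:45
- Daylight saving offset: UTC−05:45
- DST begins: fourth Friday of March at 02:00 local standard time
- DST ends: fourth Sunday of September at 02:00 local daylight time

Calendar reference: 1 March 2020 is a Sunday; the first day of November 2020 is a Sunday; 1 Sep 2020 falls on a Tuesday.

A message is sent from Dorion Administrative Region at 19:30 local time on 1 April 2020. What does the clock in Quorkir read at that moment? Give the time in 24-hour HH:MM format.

19:00

1 March 2020 is a Sunday, so the first Sunday is March 1 and the second is March 8.
1 November 2020 is a Sunday, so the first Sunday is November 1 and the third is November 15.
Daylight saving runs 8 March – 15 November; 1 April 2020 is inside that window, so Dorion Administrative Region is at UTC−05:15.
19:30 Dorion Administrative Region + 5h15m = 00:45 UTC (rolling into the next day, 2 April 2020).
1 March 2020 is a Sunday, so the first Friday is March 6 and the fourth is March 27.
1 September 2020 is a Tuesday, so the first Sunday is September 6 and the fourth is September 27.
At the standard offset (UTC−06:45), 00:45 UTC − 6h45m = 18:00 Quorkir standard time (rolling into the previous day, 1 April 2020).
The standard-time date in Quorkir, 1 April 2020, lies within the daylight-saving period (27 March – 27 September), so Quorkir is on daylight time, UTC−05:45.
00:45 UTC − 5h45m = 19:00 Quorkir (rolling into the previous day, 1 April 2020).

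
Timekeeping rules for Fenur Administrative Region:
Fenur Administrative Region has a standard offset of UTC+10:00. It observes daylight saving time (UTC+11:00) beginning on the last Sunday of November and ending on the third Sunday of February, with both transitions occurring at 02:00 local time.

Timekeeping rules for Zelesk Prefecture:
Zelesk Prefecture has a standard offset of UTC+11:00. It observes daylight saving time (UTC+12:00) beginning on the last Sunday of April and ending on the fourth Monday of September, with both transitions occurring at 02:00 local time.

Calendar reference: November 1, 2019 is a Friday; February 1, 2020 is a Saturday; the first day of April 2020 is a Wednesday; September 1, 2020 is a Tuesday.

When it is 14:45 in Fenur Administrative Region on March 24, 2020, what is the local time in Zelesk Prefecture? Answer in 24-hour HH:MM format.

15:45

1 November 2019 is a Friday, so Sundays fall on 3, 10, 17, 24; the last is November 24.
1 February 2020 is a Saturday, so the first Sunday is February 2 and the third is February 16.
March 24, 2020 is outside the daylight-saving period (24 November 2019 – 16 February 2020), so Fenur Administrative Region is on standard time, UTC+10:00.
14:45 Fenur Administrative Region − 10h = 04:45 UTC.
1 April 2020 is a Wednesday, so Sundays fall on 5, 12, 19, 26; the last is April 26.
1 September 2020 is a Tuesday, so the first Monday is September 7 and the fourth is September 28.
At the standard offset (UTC+11:00), 04:45 UTC + 11h = 15:45 Zelesk Prefecture standard time.
The standard-time date in Zelesk Prefecture, March 24, 2020, is outside the daylight-saving period (26 April – 28 September), so Zelesk Prefecture is on standard time, UTC+11:00.
04:45 UTC + 11h = 15:45 Zelesk Prefecture.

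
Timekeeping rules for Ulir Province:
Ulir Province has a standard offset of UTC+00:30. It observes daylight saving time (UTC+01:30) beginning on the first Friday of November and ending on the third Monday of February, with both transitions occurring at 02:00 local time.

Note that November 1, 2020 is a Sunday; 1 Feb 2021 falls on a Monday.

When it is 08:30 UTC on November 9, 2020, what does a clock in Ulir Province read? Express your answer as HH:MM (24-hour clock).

1 November 2020 is a Sunday, so the first Friday is November 6.
1 February 2021 is a Monday, so the first Monday is February 1 and the third is February 15.
At the standard offset (UTC+00:30), 08:30 UTC + 0h30m = 09:00 Ulir Province standard time.
The standard-time date in Ulir Province, November 9, 2020, falls between 6 November 2020 and 15 February 2021, so daylight saving is in effect and Ulir Province is at UTC+01:30.
08:30 UTC + 1h30m = 10:00 local.

10:00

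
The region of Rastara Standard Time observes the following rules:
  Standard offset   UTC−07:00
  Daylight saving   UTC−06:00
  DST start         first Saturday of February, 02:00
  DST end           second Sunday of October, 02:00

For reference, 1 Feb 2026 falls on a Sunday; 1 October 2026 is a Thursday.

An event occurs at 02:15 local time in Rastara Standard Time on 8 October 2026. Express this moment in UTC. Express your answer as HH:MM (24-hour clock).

1 February 2026 is a Sunday, so the first Saturday is February 7.
1 October 2026 is a Thursday, so the first Sunday is October 4 and the second is October 11.
Daylight saving runs 7 February – 11 October; 8 October 2026 is inside that window, so Rastara Standard Time is at UTC−06:00.
02:15 local + 6h = 08:15 UTC.

08:15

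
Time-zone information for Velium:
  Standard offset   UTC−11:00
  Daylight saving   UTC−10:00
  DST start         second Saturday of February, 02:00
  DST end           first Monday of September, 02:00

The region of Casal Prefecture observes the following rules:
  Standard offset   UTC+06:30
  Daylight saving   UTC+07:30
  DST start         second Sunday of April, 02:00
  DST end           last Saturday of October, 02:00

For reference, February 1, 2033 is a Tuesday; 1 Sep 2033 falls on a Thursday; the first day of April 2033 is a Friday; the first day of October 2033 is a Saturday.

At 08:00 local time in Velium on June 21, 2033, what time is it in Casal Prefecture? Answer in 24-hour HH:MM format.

01:30

1 February 2033 is a Tuesday, so the first Saturday is February 5 and the second is February 12.
1 September 2033 is a Thursday, so the first Monday is September 5.
Daylight saving runs 12 February – 5 September; June 21, 2033 is inside that window, so Velium is at UTC−10:00.
08:00 Velium + 10h = 18:00 UTC.
1 April 2033 is a Friday, so the first Sunday is April 3 and the second is April 10.
1 October 2033 is a Saturday, so Saturdays fall on 1, 8, 15, 22, 29; the last is October 29.
At the standard offset (UTC+06:30), 18:00 UTC + 6h30m = 00:30 Casal Prefecture standard time (rolling into the next day, 22 June 2033).
The standard-time date in Casal Prefecture, June 22, 2033, lies within the daylight-saving period (10 April – 29 October), so Casal Prefecture is on daylight time, UTC+07:30.
18:00 UTC + 7h30m = 01:30 Casal Prefecture (rolling into the next day, 22 June 2033).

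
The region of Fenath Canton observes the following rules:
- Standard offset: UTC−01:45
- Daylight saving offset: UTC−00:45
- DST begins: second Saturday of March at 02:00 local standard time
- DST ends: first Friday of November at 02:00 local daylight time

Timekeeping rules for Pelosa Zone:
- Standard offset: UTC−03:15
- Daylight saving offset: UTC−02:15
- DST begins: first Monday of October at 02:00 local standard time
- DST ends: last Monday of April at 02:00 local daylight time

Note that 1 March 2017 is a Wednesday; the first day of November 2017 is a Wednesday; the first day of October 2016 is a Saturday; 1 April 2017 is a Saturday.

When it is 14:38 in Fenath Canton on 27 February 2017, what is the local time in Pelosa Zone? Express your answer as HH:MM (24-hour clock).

1 March 2017 is a Wednesday, so the first Saturday is March 4 and the second is March 11.
1 November 2017 is a Wednesday, so the first Friday is November 3.
27 February 2017 does not fall between 11 March and 3 November, so daylight saving is not in effect and Fenath Canton is at UTC−01:45.
14:38 Fenath Canton + 1h45m = 16:23 UTC.
1 October 2016 is a Saturday, so the first Monday is October 3.
1 April 2017 is a Saturday, so Mondays fall on 3, 10, 17, 24; the last is April 24.
At the standard offset (UTC−03:15), 16:23 UTC − 3h15m = 13:08 Pelosa Zone standard time.
The standard-time date in Pelosa Zone, 27 February 2017, lies within the daylight-saving period (3 October 2016 – 24 April 2017), so Pelosa Zone is on daylight time, UTC−02:15.
16:23 UTC − 2h15m = 14:08 Pelosa Zone.

14:08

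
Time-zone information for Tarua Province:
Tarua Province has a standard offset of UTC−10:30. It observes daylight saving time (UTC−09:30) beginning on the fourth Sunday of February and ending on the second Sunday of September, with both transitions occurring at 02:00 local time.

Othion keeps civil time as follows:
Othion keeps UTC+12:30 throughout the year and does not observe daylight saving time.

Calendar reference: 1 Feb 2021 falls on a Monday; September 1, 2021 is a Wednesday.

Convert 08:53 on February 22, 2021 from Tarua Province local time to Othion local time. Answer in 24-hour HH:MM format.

1 February 2021 is a Monday, so the first Sunday is February 7 and the fourth is February 28.
1 September 2021 is a Wednesday, so the first Sunday is September 5 and the second is September 12.
Daylight saving runs 28 February – 12 September; February 22, 2021 is outside that window, so Tarua Province is on standard time at UTC−10:30.
08:53 Tarua Province + 10h30m = 19:23 UTC.
Othion has no daylight saving, so its offset is UTC+12:30 year-round.
19:23 UTC + 12h30m = 07:53 Othion (rolling into the next day, 23 February 2021).

07:53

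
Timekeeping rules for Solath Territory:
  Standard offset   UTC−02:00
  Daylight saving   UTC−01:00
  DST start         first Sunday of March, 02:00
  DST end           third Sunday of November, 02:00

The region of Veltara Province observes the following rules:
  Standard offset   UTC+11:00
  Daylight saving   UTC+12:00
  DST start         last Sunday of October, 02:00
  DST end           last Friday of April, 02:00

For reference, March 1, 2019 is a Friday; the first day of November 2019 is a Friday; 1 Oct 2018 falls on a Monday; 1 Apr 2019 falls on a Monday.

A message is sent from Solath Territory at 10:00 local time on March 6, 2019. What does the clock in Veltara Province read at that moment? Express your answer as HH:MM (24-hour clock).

23:00

1 March 2019 is a Friday, so the first Sunday is March 3.
1 November 2019 is a Friday, so the first Sunday is November 3 and the third is November 17.
March 6, 2019 falls between 3 March and 17 November, so daylight saving is in effect and Solath Territory is at UTC−01:00.
10:00 Solath Territory + 1h = 11:00 UTC.
1 October 2018 is a Monday, so Sundays fall on 7, 14, 21, 28; the last is October 28.
1 April 2019 is a Monday, so Fridays fall on 5, 12, 19, 26; the last is April 26.
At the standard offset (UTC+11:00), 11:00 UTC + 11h = 22:00 Veltara Province standard time.
The standard-time date in Veltara Province, March 6, 2019, lies within the daylight-saving period (28 October 2018 – 26 April 2019), so Veltara Province is on daylight time, UTC+12:00.
11:00 UTC + 12h = 23:00 Veltara Province.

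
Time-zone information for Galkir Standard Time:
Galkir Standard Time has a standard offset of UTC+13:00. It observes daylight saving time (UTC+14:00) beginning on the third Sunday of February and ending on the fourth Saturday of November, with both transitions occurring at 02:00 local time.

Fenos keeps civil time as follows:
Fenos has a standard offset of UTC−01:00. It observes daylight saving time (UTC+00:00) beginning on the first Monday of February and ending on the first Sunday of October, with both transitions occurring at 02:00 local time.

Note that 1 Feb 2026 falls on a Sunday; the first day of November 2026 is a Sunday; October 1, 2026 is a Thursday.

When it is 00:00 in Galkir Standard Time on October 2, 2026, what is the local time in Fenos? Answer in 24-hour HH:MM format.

1 February 2026 is a Sunday, so the first Sunday is February 1 and the third is February 15.
1 November 2026 is a Sunday, so the first Saturday is November 7 and the fourth is November 28.
October 2, 2026 lies within the daylight-saving period (15 February – 28 November), so Galkir Standard Time is on daylight time, UTC+14:00.
00:00 Galkir Standard Time − 14h = 10:00 UTC (rolling into the previous day, 1 October 2026).
1 February 2026 is a Sunday, so the first Monday is February 2.
1 October 2026 is a Thursday, so the first Sunday is October 4.
At the standard offset (UTC−01:00), 10:00 UTC − 1h = 09:00 Fenos standard time.
Daylight saving runs 2 February – 4 October; the standard-time date in Fenos, October 1, 2026, is inside that window, so Fenos is at UTC+00:00.
10:00 UTC + 0h = 10:00 Fenos.

10:00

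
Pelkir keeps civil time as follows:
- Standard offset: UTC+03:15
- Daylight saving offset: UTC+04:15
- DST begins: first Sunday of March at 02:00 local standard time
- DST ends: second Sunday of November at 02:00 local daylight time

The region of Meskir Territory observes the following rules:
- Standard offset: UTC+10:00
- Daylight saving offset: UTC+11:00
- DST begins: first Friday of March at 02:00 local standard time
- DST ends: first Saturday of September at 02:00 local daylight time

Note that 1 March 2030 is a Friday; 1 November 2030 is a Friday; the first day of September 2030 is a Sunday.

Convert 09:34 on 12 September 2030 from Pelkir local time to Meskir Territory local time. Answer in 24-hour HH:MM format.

1 March 2030 is a Friday, so the first Sunday is March 3.
1 November 2030 is a Friday, so the first Sunday is November 3 and the second is November 10.
Daylight saving runs 3 March – 10 November; 12 September 2030 is inside that window, so Pelkir is at UTC+04:15.
09:34 Pelkir − 4h15m = 05:19 UTC.
1 March 2030 is a Friday, so the first Friday is March 1.
1 September 2030 is a Sunday, so the first Saturday is September 7.
At the standard offset (UTC+10:00), 05:19 UTC + 10h = 15:19 Meskir Territory standard time.
The standard-time date in Meskir Territory, 12 September 2030, is outside the daylight-saving period (1 March – 7 September), so Meskir Territory is on standard time, UTC+10:00.
05:19 UTC + 10h = 15:19 Meskir Territory.

15:19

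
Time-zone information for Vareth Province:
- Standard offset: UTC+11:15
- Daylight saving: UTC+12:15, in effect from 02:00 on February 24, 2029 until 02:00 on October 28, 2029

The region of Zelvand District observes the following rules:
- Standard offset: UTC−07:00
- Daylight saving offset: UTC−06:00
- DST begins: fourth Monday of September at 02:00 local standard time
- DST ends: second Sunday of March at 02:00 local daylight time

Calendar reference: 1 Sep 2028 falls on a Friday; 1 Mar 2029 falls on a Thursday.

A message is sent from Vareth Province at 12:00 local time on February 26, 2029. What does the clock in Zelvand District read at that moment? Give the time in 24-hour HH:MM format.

17:45

Daylight saving runs 24 February – 28 October; February 26, 2029 is inside that window, so Vareth Province is at UTC+12:15.
12:00 Vareth Province − 12h15m = 23:45 UTC (rolling into the previous day, 25 February 2029).
1 September 2028 is a Friday, so the first Monday is September 4 and the fourth is September 25.
1 March 2029 is a Thursday, so the first Sunday is March 4 and the second is March 11.
At the standard offset (UTC−07:00), 23:45 UTC − 7h = 16:45 Zelvand District standard time.
The standard-time date in Zelvand District, February 25, 2029, falls between 25 September 2028 and 11 March 2029, so daylight saving is in effect and Zelvand District is at UTC−06:00.
23:45 UTC − 6h = 17:45 Zelvand District.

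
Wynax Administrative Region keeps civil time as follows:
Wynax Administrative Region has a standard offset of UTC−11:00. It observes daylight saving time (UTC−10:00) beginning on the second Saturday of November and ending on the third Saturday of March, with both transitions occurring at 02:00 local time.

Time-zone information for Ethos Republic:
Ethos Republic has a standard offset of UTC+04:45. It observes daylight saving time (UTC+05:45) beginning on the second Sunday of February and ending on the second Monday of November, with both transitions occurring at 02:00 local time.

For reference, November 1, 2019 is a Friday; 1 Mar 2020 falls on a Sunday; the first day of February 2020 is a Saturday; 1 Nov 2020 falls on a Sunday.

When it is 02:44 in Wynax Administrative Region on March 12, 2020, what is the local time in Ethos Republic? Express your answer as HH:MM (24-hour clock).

1 November 2019 is a Friday, so the first Saturday is November 2 and the second is November 9.
1 March 2020 is a Sunday, so the first Saturday is March 7 and the third is March 21.
Daylight saving runs 9 November 2019 – 21 March 2020; March 12, 2020 is inside that window, so Wynax Administrative Region is at UTC−10:00.
02:44 Wynax Administrative Region + 10h = 12:44 UTC.
1 February 2020 is a Saturday, so the first Sunday is February 2 and the second is February 9.
1 November 2020 is a Sunday, so the first Monday is November 2 and the second is November 9.
At the standard offset (UTC+04:45), 12:44 UTC + 4h45m = 17:29 Ethos Republic standard time.
Daylight saving runs 9 February – 9 November; the standard-time date in Ethos Republic, March 12, 2020, is inside that window, so Ethos Republic is at UTC+05:45.
12:44 UTC + 5h45m = 18:29 Ethos Republic.

18:29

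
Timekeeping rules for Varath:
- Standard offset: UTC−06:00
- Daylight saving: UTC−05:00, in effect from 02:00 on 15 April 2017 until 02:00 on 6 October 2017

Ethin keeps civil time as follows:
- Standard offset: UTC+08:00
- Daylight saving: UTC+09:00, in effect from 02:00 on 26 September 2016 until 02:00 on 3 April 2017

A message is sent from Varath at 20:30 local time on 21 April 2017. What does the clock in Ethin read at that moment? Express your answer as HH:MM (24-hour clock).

21 April 2017 lies within the daylight-saving period (15 April – 6 October), so Varath is on daylight time, UTC−05:00.
20:30 Varath + 5h = 01:30 UTC (rolling into the next day, 22 April 2017).
At the standard offset (UTC+08:00), 01:30 UTC + 8h = 09:30 Ethin standard time.
The standard-time date in Ethin, 22 April 2017, does not fall between 26 September 2016 and 3 April 2017, so daylight saving is not in effect and Ethin is at UTC+08:00.
01:30 UTC + 8h = 09:30 Ethin.

09:30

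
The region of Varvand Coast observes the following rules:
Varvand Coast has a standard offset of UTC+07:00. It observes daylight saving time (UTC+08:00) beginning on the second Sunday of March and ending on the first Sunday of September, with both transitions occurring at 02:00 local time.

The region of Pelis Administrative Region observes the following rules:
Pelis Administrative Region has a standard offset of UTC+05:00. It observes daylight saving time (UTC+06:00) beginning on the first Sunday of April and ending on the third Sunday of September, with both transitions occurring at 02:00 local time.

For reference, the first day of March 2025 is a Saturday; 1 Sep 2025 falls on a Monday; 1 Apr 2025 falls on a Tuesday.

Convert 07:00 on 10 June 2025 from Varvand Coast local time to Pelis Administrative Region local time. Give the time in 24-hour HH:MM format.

05:00

1 March 2025 is a Saturday, so the first Sunday is March 2 and the second is March 9.
1 September 2025 is a Monday, so the first Sunday is September 7.
Daylight saving runs 9 March – 7 September; 10 June 2025 is inside that window, so Varvand Coast is at UTC+08:00.
07:00 Varvand Coast − 8h = 23:00 UTC (rolling into the previous day, 9 June 2025).
1 April 2025 is a Tuesday, so the first Sunday is April 6.
1 September 2025 is a Monday, so the first Sunday is September 7 and the third is September 21.
At the standard offset (UTC+05:00), 23:00 UTC + 5h = 04:00 Pelis Administrative Region standard time (rolling into the next day, 10 June 2025).
The standard-time date in Pelis Administrative Region, 10 June 2025, lies within the daylight-saving period (6 April – 21 September), so Pelis Administrative Region is on daylight time, UTC+06:00.
23:00 UTC + 6h = 05:00 Pelis Administrative Region (rolling into the next day, 10 June 2025).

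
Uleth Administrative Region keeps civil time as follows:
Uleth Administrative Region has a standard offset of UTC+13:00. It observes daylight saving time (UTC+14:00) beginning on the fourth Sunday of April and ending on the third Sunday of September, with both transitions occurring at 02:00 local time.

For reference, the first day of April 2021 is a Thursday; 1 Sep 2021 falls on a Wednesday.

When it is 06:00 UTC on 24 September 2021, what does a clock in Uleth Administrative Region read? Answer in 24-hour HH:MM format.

19:00

1 April 2021 is a Thursday, so the first Sunday is April 4 and the fourth is April 25.
1 September 2021 is a Wednesday, so the first Sunday is September 5 and the third is September 19.
At the standard offset (UTC+13:00), 06:00 UTC + 13h = 19:00 Uleth Administrative Region standard time.
The standard-time date in Uleth Administrative Region, 24 September 2021, is outside the daylight-saving period (25 April – 19 September), so Uleth Administrative Region is on standard time, UTC+13:00.
06:00 UTC + 13h = 19:00 local.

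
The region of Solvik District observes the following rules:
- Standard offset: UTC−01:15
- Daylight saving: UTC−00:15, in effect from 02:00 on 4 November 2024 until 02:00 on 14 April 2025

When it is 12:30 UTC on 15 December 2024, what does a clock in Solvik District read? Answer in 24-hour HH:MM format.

At the standard offset (UTC−01:15), 12:30 UTC − 1h15m = 11:15 Solvik District standard time.
Daylight saving runs 4 November 2024 – 14 April 2025; the standard-time date in Solvik District, 15 December 2024, is inside that window, so Solvik District is at UTC−00:15.
12:30 UTC − 0h15m = 12:15 local.

12:15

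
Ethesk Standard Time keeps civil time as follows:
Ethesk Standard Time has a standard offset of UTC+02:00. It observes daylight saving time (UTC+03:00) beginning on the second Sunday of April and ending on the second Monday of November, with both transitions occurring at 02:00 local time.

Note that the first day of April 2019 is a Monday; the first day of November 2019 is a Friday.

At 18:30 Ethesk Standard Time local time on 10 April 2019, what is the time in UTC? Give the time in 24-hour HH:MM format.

16:30

1 April 2019 is a Monday, so the first Sunday is April 7 and the second is April 14.
1 November 2019 is a Friday, so the first Monday is November 4 and the second is November 11.
10 April 2019 does not fall between 14 April and 11 November, so daylight saving is not in effect and Ethesk Standard Time is at UTC+02:00.
18:30 local − 2h = 16:30 UTC.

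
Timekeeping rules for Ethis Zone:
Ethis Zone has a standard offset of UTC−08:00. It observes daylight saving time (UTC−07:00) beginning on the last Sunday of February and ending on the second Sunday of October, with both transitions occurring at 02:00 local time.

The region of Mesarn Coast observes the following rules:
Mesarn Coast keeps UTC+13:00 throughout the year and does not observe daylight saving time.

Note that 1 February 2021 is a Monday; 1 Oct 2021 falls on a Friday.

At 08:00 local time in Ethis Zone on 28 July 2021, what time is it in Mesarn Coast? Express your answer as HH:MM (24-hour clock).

04:00

1 February 2021 is a Monday, so Sundays fall on 7, 14, 21, 28; the last is February 28.
1 October 2021 is a Friday, so the first Sunday is October 3 and the second is October 10.
28 July 2021 falls between 28 February and 10 October, so daylight saving is in effect and Ethis Zone is at UTC−07:00.
08:00 Ethis Zone + 7h = 15:00 UTC.
Mesarn Coast stays on UTC+13:00 all year.
15:00 UTC + 13h = 04:00 Mesarn Coast (rolling into the next day, 29 July 2021).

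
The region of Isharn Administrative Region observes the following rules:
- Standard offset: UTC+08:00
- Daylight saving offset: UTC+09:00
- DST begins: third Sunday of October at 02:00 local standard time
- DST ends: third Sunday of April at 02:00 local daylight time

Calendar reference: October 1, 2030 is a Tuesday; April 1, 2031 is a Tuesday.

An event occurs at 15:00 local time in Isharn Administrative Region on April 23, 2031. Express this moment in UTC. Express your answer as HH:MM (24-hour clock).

07:00

1 October 2030 is a Tuesday, so the first Sunday is October 6 and the third is October 20.
1 April 2031 is a Tuesday, so the first Sunday is April 6 and the third is April 20.
Daylight saving runs 20 October 2030 – 20 April 2031; April 23, 2031 is outside that window, so Isharn Administrative Region is on standard time at UTC+08:00.
15:00 local − 8h = 07:00 UTC.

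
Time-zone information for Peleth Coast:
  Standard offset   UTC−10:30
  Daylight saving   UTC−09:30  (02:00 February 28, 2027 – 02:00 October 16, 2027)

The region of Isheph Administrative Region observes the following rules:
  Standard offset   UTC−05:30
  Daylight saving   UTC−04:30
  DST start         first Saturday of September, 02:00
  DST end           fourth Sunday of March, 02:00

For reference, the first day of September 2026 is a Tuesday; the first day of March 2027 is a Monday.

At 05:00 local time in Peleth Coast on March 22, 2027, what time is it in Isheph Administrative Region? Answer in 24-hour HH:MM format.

Daylight saving runs 28 February – 16 October; March 22, 2027 is inside that window, so Peleth Coast is at UTC−09:30.
05:00 Peleth Coast + 9h30m = 14:30 UTC.
1 September 2026 is a Tuesday, so the first Saturday is September 5.
1 March 2027 is a Monday, so the first Sunday is March 7 and the fourth is March 28.
At the standard offset (UTC−05:30), 14:30 UTC − 5h30m = 09:00 Isheph Administrative Region standard time.
Daylight saving runs 5 September 2026 – 28 March 2027; the standard-time date in Isheph Administrative Region, March 22, 2027, is inside that window, so Isheph Administrative Region is at UTC−04:30.
14:30 UTC − 4h30m = 10:00 Isheph Administrative Region.

10:00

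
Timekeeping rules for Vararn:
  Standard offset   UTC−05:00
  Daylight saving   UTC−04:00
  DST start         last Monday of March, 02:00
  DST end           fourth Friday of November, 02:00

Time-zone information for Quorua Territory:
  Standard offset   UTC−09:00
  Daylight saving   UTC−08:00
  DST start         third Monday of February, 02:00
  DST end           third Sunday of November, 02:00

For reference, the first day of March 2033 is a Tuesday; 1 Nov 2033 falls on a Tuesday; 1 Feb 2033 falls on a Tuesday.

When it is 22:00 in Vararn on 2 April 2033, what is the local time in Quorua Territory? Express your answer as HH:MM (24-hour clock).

18:00

1 March 2033 is a Tuesday, so Mondays fall on 7, 14, 21, 28; the last is March 28.
1 November 2033 is a Tuesday, so the first Friday is November 4 and the fourth is November 25.
Daylight saving runs 28 March – 25 November; 2 April 2033 is inside that window, so Vararn is at UTC−04:00.
22:00 Vararn + 4h = 02:00 UTC (rolling into the next day, 3 April 2033).
1 February 2033 is a Tuesday, so the first Monday is February 7 and the third is February 21.
1 November 2033 is a Tuesday, so the first Sunday is November 6 and the third is November 20.
At the standard offset (UTC−09:00), 02:00 UTC − 9h = 17:00 Quorua Territory standard time (rolling into the previous day, 2 April 2033).
The standard-time date in Quorua Territory, 2 April 2033, lies within the daylight-saving period (21 February – 20 November), so Quorua Territory is on daylight time, UTC−08:00.
02:00 UTC − 8h = 18:00 Quorua Territory (rolling into the previous day, 2 April 2033).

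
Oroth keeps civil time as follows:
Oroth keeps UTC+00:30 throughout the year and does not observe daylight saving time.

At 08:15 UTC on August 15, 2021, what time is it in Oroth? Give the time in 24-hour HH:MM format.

Oroth stays on UTC+00:30 all year.
08:15 UTC + 0h30m = 08:45 local.

08:45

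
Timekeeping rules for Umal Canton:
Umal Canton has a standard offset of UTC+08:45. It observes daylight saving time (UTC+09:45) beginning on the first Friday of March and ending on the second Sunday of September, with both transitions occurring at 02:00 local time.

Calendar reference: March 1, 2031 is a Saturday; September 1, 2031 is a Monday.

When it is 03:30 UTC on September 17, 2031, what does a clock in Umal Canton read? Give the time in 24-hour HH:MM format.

1 March 2031 is a Saturday, so the first Friday is March 7.
1 September 2031 is a Monday, so the first Sunday is September 7 and the second is September 14.
At the standard offset (UTC+08:45), 03:30 UTC + 8h45m = 12:15 Umal Canton standard time.
Daylight saving runs 7 March – 14 September; the standard-time date in Umal Canton, September 17, 2031, is outside that window, so Umal Canton is on standard time at UTC+08:45.
03:30 UTC + 8h45m = 12:15 local.

12:15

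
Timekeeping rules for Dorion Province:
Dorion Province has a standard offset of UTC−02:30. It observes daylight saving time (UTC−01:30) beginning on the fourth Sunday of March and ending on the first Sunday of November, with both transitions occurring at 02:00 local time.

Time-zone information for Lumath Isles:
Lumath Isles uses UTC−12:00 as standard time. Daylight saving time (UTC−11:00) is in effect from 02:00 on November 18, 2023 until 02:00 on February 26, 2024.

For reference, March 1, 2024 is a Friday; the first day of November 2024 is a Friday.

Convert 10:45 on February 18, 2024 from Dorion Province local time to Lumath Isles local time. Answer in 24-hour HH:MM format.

02:15

1 March 2024 is a Friday, so the first Sunday is March 3 and the fourth is March 24.
1 November 2024 is a Friday, so the first Sunday is November 3.
February 18, 2024 is outside the daylight-saving period (24 March – 3 November), so Dorion Province is on standard time, UTC−02:30.
10:45 Dorion Province + 2h30m = 13:15 UTC.
At the standard offset (UTC−12:00), 13:15 UTC − 12h = 01:15 Lumath Isles standard time.
Daylight saving runs 18 November 2023 – 26 February 2024; the standard-time date in Lumath Isles, February 18, 2024, is inside that window, so Lumath Isles is at UTC−11:00.
13:15 UTC − 11h = 02:15 Lumath Isles.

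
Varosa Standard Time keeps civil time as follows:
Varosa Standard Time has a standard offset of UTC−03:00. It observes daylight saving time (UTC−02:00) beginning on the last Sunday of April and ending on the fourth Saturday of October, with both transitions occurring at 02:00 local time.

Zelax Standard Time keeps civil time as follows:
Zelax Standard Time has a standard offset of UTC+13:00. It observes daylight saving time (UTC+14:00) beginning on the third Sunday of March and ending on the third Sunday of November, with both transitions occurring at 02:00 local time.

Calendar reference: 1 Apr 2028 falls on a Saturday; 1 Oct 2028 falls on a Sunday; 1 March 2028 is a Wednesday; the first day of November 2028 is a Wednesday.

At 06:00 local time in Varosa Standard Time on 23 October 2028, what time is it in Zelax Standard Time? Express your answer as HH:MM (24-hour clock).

1 April 2028 is a Saturday, so Sundays fall on 2, 9, 16, 23, 30; the last is April 30.
1 October 2028 is a Sunday, so the first Saturday is October 7 and the fourth is October 28.
23 October 2028 lies within the daylight-saving period (30 April – 28 October), so Varosa Standard Time is on daylight time, UTC−02:00.
06:00 Varosa Standard Time + 2h = 08:00 UTC.
1 March 2028 is a Wednesday, so the first Sunday is March 5 and the third is March 19.
1 November 2028 is a Wednesday, so the first Sunday is November 5 and the third is November 19.
At the standard offset (UTC+13:00), 08:00 UTC + 13h = 21:00 Zelax Standard Time standard time.
Daylight saving runs 19 March – 19 November; the standard-time date in Zelax Standard Time, 23 October 2028, is inside that window, so Zelax Standard Time is at UTC+14:00.
08:00 UTC + 14h = 22:00 Zelax Standard Time.

22:00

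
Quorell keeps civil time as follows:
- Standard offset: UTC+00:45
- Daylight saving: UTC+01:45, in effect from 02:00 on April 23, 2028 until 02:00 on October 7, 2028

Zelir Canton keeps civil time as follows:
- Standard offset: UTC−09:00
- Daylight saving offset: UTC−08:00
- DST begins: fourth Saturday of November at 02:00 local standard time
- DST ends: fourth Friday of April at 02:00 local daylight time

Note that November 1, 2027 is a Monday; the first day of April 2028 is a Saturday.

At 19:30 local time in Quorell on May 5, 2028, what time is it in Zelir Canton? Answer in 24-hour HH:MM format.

08:45

May 5, 2028 lies within the daylight-saving period (23 April – 7 October), so Quorell is on daylight time, UTC+01:45.
19:30 Quorell − 1h45m = 17:45 UTC.
1 November 2027 is a Monday, so the first Saturday is November 6 and the fourth is November 27.
1 April 2028 is a Saturday, so the first Friday is April 7 and the fourth is April 28.
At the standard offset (UTC−09:00), 17:45 UTC − 9h = 08:45 Zelir Canton standard time.
Daylight saving runs 27 November 2027 – 28 April 2028; the standard-time date in Zelir Canton, May 5, 2028, is outside that window, so Zelir Canton is on standard time at UTC−09:00.
17:45 UTC − 9h = 08:45 Zelir Canton.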